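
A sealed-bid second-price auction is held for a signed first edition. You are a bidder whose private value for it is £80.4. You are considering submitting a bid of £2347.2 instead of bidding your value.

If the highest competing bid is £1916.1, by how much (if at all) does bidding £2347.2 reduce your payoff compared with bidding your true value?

Bidding your value £80.4: you lose (since £80.4 < £1916.1). Payoff £0.
Bidding £2347.2: you win and pay £1916.1. Payoff £80.4 − £1916.1 = −£1835.7.
The competing bid £1916.1 lies between your value and your inflated bid, so overbidding wins an item priced above your value.
Loss from deviating = £0 − (−£1835.7) = £1835.7.

£1835.7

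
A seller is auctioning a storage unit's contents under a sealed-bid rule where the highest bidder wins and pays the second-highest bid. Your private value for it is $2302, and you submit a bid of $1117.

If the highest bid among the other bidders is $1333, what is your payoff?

$0

Your bid $1117 is below the highest competing bid $1333, so you lose.
A losing bidder pays nothing and receives nothing: payoff = $0.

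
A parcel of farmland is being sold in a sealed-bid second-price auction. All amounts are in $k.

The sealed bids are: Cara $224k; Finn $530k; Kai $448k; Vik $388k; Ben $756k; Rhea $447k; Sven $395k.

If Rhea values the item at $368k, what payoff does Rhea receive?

$0k

Highest bid: Ben at $756k, so Ben wins.
Second-highest bid: Finn at $530k — that is the price the winner pays.
Rhea did not win, so Rhea pays nothing and receives nothing: payoff $0k.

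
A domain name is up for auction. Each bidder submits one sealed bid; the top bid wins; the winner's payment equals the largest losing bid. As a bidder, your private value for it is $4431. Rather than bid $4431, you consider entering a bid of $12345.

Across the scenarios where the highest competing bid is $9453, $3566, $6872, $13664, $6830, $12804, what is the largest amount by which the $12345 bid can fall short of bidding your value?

$9453: truthful gives $0, deviation gives −$5022 → loss $5022.
$3566: same outcome either way → loss $0.
$6872: truthful gives $0, deviation gives −$2441 → loss $2441.
$13664: same outcome either way → loss $0.
$6830: truthful gives $0, deviation gives −$2399 → loss $2399.
$12804: same outcome either way → loss $0.
Maximum loss: $5022.

$5022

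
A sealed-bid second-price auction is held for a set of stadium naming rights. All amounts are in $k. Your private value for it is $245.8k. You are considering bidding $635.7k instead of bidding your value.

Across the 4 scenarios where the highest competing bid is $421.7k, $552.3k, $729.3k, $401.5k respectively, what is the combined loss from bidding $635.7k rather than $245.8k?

The deviation costs you only when the competing bid falls strictly between $245.8k and $635.7k; elsewhere both bids give the same outcome.
$421.7k: truthful payoff $0k, deviation payoff −$175.9k → loss $175.9k.
$552.3k: truthful payoff $0k, deviation payoff −$306.5k → loss $306.5k.
$729.3k: outcomes coincide → loss $0k.
$401.5k: truthful payoff $0k, deviation payoff −$155.7k → loss $155.7k.
Total loss = $175.9k + $306.5k + $155.7k = $638.1k.
In a second-price auction your bid sets only whether you win, not what you pay, so bidding your true value is weakly dominant.

$638.1k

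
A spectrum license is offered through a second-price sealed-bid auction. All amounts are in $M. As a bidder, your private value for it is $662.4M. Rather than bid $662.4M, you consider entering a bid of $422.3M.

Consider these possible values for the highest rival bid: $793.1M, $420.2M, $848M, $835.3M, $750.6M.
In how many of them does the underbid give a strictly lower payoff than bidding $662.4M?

The deviation hurts exactly when the highest competing bid lies strictly between $422.3M and $662.4M — underbidding then forfeits a profitable win.
$793.1M: above both → same outcome either way.
$420.2M: below both → same outcome either way.
$848M: above both → same outcome either way.
$835.3M: above both → same outcome either way.
$750.6M: above both → same outcome either way.
Count: 0.

0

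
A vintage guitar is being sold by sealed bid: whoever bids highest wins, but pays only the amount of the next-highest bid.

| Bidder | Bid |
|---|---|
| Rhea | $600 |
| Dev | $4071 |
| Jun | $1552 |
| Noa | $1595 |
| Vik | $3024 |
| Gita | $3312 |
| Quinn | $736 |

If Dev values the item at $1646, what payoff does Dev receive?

Highest bid: Dev at $4071, so Dev wins.
Second-highest bid: Gita at $3312 — that is the price the winner pays.
Dev's payoff = value − price = $1646 − $3312 = −$1666.

−$1666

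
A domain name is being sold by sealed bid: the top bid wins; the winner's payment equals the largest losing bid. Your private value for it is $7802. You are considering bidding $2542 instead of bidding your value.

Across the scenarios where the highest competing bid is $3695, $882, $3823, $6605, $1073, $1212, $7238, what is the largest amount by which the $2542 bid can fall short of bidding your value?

$4107

$3695: truthful gives $4107, deviation gives $0 → loss $4107.
$882: same outcome either way → loss $0.
$3823: truthful gives $3979, deviation gives $0 → loss $3979.
$6605: truthful gives $1197, deviation gives $0 → loss $1197.
$1073: same outcome either way → loss $0.
$1212: same outcome either way → loss $0.
$7238: truthful gives $564, deviation gives $0 → loss $564.
Maximum loss: $4107.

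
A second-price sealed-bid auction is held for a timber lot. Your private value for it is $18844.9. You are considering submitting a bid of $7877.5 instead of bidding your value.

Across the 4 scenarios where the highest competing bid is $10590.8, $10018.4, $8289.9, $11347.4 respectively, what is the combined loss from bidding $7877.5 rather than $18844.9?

The deviation costs you only when the competing bid falls strictly between $7877.5 and $18844.9; elsewhere both bids give the same outcome.
$10590.8: truthful payoff $8254.1, deviation payoff $0 → loss $8254.1.
$10018.4: truthful payoff $8826.5, deviation payoff $0 → loss $8826.5.
$8289.9: truthful payoff $10555, deviation payoff $0 → loss $10555.
$11347.4: truthful payoff $7497.5, deviation payoff $0 → loss $7497.5.
Total loss = $8254.1 + $8826.5 + $10555 + $7497.5 = $35133.1.
In a second-price auction your bid sets only whether you win, not what you pay, so bidding your true value is weakly dominant.

$35133.1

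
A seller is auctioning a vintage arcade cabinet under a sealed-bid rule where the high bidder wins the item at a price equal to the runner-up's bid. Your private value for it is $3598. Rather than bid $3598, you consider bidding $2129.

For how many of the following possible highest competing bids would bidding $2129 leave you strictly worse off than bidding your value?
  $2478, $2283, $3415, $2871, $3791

4

The deviation hurts exactly when the highest competing bid lies strictly between $2129 and $3598 — underbidding then forfeits a profitable win.
$2478: inside the interval → strictly worse (loss $1120).
$2283: inside the interval → strictly worse (loss $1315).
$3415: inside the interval → strictly worse (loss $183).
$2871: inside the interval → strictly worse (loss $727).
$3791: above both → same outcome either way.
Count: 4.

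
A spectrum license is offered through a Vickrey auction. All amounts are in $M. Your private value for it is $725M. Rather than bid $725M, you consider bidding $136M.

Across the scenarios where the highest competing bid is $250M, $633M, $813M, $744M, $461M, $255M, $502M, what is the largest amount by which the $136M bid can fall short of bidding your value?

$475M

$250M: truthful gives $475M, deviation gives $0M → loss $475M.
$633M: truthful gives $92M, deviation gives $0M → loss $92M.
$813M: same outcome either way → loss $0M.
$744M: same outcome either way → loss $0M.
$461M: truthful gives $264M, deviation gives $0M → loss $264M.
$255M: truthful gives $470M, deviation gives $0M → loss $470M.
$502M: truthful gives $223M, deviation gives $0M → loss $223M.
Maximum loss: $475M.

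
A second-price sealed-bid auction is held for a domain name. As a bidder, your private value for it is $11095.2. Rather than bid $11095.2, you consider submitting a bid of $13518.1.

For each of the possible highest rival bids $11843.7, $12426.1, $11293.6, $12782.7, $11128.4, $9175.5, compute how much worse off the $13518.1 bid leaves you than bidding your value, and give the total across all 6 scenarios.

The deviation costs you only when the competing bid falls strictly between $11095.2 and $13518.1; elsewhere both bids give the same outcome.
$11843.7: truthful payoff $0, deviation payoff −$748.5 → loss $748.5.
$12426.1: truthful payoff $0, deviation payoff −$1330.9 → loss $1330.9.
$11293.6: truthful payoff $0, deviation payoff −$198.4 → loss $198.4.
$12782.7: truthful payoff $0, deviation payoff −$1687.5 → loss $1687.5.
$11128.4: truthful payoff $0, deviation payoff −$33.2 → loss $33.2.
$9175.5: outcomes coincide → loss $0.
Total loss = $748.5 + $1330.9 + $198.4 + $1687.5 + $33.2 = $3998.5.

$3998.5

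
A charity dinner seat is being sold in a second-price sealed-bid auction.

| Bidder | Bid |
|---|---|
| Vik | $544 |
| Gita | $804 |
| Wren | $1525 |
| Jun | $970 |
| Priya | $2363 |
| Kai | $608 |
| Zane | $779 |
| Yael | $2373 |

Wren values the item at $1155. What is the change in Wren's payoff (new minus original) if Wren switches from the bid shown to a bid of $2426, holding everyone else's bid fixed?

−$1218

The highest bid among the other bidders is $2373; Wren's bid doesn't change that.
Original bid $1525: Wren is not highest (top rival bid is $2373); payoff $0.
Alternative bid $2426: Wren is highest, pays the top rival bid $2373; payoff $1155 − $2373 = −$1218.
Change in payoff = −$1218 − ($0) = −$1218.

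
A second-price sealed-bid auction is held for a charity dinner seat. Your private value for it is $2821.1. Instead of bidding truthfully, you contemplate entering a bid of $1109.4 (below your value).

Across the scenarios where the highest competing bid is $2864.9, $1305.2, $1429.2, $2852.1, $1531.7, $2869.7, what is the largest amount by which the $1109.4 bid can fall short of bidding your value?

$2864.9: same outcome either way → loss $0.
$1305.2: truthful gives $1515.9, deviation gives $0 → loss $1515.9.
$1429.2: truthful gives $1391.9, deviation gives $0 → loss $1391.9.
$2852.1: same outcome either way → loss $0.
$1531.7: truthful gives $1289.4, deviation gives $0 → loss $1289.4.
$2869.7: same outcome either way → loss $0.
Maximum loss: $1515.9.

$1515.9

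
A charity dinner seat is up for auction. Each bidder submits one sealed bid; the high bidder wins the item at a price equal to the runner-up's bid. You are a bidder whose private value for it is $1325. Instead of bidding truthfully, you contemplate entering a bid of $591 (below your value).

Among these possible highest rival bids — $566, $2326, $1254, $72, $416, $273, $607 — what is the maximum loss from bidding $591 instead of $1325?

$718

$566: same outcome either way → loss $0.
$2326: same outcome either way → loss $0.
$1254: truthful gives $71, deviation gives $0 → loss $71.
$72: same outcome either way → loss $0.
$416: same outcome either way → loss $0.
$273: same outcome either way → loss $0.
$607: truthful gives $718, deviation gives $0 → loss $718.
Maximum loss: $718.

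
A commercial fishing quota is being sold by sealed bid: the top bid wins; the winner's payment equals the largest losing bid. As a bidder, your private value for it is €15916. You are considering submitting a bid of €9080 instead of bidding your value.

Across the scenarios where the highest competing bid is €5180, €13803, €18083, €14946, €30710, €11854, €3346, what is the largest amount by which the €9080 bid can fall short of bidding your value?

€4062

€5180: same outcome either way → loss €0.
€13803: truthful gives €2113, deviation gives €0 → loss €2113.
€18083: same outcome either way → loss €0.
€14946: truthful gives €970, deviation gives €0 → loss €970.
€30710: same outcome either way → loss €0.
€11854: truthful gives €4062, deviation gives €0 → loss €4062.
€3346: same outcome either way → loss €0.
Maximum loss: €4062.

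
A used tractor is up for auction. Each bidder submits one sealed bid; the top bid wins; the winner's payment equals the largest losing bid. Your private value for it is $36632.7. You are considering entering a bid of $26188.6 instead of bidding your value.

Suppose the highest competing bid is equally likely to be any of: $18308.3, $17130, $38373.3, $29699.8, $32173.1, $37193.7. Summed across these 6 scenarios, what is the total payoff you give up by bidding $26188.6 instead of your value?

The deviation costs you only when the competing bid falls strictly between $26188.6 and $36632.7; elsewhere both bids give the same outcome.
$18308.3: outcomes coincide → loss $0.
$17130: outcomes coincide → loss $0.
$38373.3: outcomes coincide → loss $0.
$29699.8: truthful payoff $6932.9, deviation payoff $0 → loss $6932.9.
$32173.1: truthful payoff $4459.6, deviation payoff $0 → loss $4459.6.
$37193.7: outcomes coincide → loss $0.
Total loss = $6932.9 + $4459.6 = $11392.5.

$11392.5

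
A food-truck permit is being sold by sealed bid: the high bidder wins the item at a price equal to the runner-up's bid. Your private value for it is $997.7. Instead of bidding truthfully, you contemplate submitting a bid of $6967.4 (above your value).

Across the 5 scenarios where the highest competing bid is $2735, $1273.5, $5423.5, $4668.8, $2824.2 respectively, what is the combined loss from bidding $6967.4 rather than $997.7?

The deviation costs you only when the competing bid falls strictly between $997.7 and $6967.4; elsewhere both bids give the same outcome.
$2735: truthful payoff $0, deviation payoff −$1737.3 → loss $1737.3.
$1273.5: truthful payoff $0, deviation payoff −$275.8 → loss $275.8.
$5423.5: truthful payoff $0, deviation payoff −$4425.8 → loss $4425.8.
$4668.8: truthful payoff $0, deviation payoff −$3671.1 → loss $3671.1.
$2824.2: truthful payoff $0, deviation payoff −$1826.5 → loss $1826.5.
Total loss = $1737.3 + $275.8 + $4425.8 + $3671.1 + $1826.5 = $11936.5.
In a second-price auction your bid sets only whether you win, not what you pay, so bidding your true value is weakly dominant.

$11936.5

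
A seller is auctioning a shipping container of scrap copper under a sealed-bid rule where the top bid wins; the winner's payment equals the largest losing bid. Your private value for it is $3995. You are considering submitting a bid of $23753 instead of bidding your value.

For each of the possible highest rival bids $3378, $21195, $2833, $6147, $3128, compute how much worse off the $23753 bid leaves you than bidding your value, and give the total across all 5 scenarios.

The deviation costs you only when the competing bid falls strictly between $3995 and $23753; elsewhere both bids give the same outcome.
$3378: outcomes coincide → loss $0.
$21195: truthful payoff $0, deviation payoff −$17200 → loss $17200.
$2833: outcomes coincide → loss $0.
$6147: truthful payoff $0, deviation payoff −$2152 → loss $2152.
$3128: outcomes coincide → loss $0.
Total loss = $17200 + $2152 = $19352.
In a second-price auction your bid sets only whether you win, not what you pay, so bidding your true value is weakly dominant.

$19352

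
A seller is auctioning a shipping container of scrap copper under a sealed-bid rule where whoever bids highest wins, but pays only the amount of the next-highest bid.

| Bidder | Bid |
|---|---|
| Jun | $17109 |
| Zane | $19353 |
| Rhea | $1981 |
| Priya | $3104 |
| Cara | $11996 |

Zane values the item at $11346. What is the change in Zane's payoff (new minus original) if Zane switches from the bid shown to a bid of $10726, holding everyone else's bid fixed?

$5763

The highest bid among the other bidders is $17109; Zane's bid doesn't change that.
Original bid $19353: Zane is highest, pays the top rival bid $17109; payoff $11346 − $17109 = −$5763.
Alternative bid $10726: Zane is not highest (top rival bid is $17109); payoff $0.
Change in payoff = $0 − (−$5763) = $5763.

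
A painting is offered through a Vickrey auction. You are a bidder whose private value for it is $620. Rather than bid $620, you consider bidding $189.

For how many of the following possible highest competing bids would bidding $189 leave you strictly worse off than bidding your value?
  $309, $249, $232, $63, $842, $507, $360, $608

The deviation hurts exactly when the highest competing bid lies strictly between $189 and $620 — underbidding then forfeits a profitable win.
$309: inside the interval → strictly worse (loss $311).
$249: inside the interval → strictly worse (loss $371).
$232: inside the interval → strictly worse (loss $388).
$63: below both → same outcome either way.
$842: above both → same outcome either way.
$507: inside the interval → strictly worse (loss $113).
$360: inside the interval → strictly worse (loss $260).
$608: inside the interval → strictly worse (loss $12).
Count: 6.

6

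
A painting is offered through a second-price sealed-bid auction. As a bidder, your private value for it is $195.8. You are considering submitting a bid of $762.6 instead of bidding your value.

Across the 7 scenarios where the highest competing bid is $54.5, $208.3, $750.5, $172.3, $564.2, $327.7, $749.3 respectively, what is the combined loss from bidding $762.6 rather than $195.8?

$1621

The deviation costs you only when the competing bid falls strictly between $195.8 and $762.6; elsewhere both bids give the same outcome.
$54.5: outcomes coincide → loss $0.
$208.3: truthful payoff $0, deviation payoff −$12.5 → loss $12.5.
$750.5: truthful payoff $0, deviation payoff −$554.7 → loss $554.7.
$172.3: outcomes coincide → loss $0.
$564.2: truthful payoff $0, deviation payoff −$368.4 → loss $368.4.
$327.7: truthful payoff $0, deviation payoff −$131.9 → loss $131.9.
$749.3: truthful payoff $0, deviation payoff −$553.5 → loss $553.5.
Total loss = $12.5 + $554.7 + $368.4 + $131.9 + $553.5 = $1621.
In a second-price auction your bid sets only whether you win, not what you pay, so bidding your true value is weakly dominant.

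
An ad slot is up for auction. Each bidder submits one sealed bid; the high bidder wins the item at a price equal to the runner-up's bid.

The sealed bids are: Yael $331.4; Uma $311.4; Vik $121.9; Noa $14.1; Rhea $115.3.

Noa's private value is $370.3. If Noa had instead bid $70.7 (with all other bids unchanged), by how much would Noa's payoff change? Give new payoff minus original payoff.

The highest bid among the other bidders is $331.4; Noa's bid doesn't change that.
Original bid $14.1: Noa is not highest (top rival bid is $331.4); payoff $0.
Alternative bid $70.7: Noa is not highest (top rival bid is $331.4); payoff $0.
Change in payoff = $0 − ($0) = $0.

$0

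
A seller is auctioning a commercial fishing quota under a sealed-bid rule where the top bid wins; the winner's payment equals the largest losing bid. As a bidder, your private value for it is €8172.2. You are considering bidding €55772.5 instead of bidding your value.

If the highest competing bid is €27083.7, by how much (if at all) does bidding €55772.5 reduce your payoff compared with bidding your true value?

€18911.5

Bidding your value €8172.2: you lose (since €8172.2 < €27083.7). Payoff €0.
Bidding €55772.5: you win and pay €27083.7. Payoff €8172.2 − €27083.7 = −€18911.5.
The competing bid €27083.7 lies between your value and your inflated bid, so overbidding wins an item priced above your value.
Loss from deviating = €0 − (−€18911.5) = €18911.5.
In a second-price auction your bid sets only whether you win, not what you pay, so bidding your true value is weakly dominant.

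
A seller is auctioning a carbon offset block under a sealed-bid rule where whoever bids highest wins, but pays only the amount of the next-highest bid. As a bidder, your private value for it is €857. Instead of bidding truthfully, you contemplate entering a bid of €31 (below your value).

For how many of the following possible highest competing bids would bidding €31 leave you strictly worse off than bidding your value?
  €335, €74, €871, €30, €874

The deviation hurts exactly when the highest competing bid lies strictly between €31 and €857 — underbidding then forfeits a profitable win.
€335: inside the interval → strictly worse (loss €522).
€74: inside the interval → strictly worse (loss €783).
€871: above both → same outcome either way.
€30: below both → same outcome either way.
€874: above both → same outcome either way.
Count: 2.

2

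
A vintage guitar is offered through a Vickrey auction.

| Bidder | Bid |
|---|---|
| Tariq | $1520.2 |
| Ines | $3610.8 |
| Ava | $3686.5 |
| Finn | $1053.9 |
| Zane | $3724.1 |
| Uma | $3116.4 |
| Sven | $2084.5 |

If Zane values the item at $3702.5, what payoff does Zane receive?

Highest bid: Zane at $3724.1, so Zane wins.
Second-highest bid: Ava at $3686.5 — that is the price the winner pays.
Zane's payoff = value − price = $3702.5 − $3686.5 = $16.

$16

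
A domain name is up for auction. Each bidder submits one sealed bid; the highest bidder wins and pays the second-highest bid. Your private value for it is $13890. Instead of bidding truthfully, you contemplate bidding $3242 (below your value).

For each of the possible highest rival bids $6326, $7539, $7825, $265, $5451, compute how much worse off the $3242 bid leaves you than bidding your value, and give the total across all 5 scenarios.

$28419

The deviation costs you only when the competing bid falls strictly between $3242 and $13890; elsewhere both bids give the same outcome.
$6326: truthful payoff $7564, deviation payoff $0 → loss $7564.
$7539: truthful payoff $6351, deviation payoff $0 → loss $6351.
$7825: truthful payoff $6065, deviation payoff $0 → loss $6065.
$265: outcomes coincide → loss $0.
$5451: truthful payoff $8439, deviation payoff $0 → loss $8439.
Total loss = $7564 + $6351 + $6065 + $8439 = $28419.
Truthful bidding weakly dominates here: raising your bid can only win items priced above your value, and lowering it can only forfeit items priced below.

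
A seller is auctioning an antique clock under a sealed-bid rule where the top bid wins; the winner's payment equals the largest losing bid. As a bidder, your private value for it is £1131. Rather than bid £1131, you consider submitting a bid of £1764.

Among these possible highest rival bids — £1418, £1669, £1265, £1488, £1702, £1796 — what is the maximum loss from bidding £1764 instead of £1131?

£571

£1418: truthful gives £0, deviation gives −£287 → loss £287.
£1669: truthful gives £0, deviation gives −£538 → loss £538.
£1265: truthful gives £0, deviation gives −£134 → loss £134.
£1488: truthful gives £0, deviation gives −£357 → loss £357.
£1702: truthful gives £0, deviation gives −£571 → loss £571.
£1796: same outcome either way → loss £0.
Maximum loss: £571.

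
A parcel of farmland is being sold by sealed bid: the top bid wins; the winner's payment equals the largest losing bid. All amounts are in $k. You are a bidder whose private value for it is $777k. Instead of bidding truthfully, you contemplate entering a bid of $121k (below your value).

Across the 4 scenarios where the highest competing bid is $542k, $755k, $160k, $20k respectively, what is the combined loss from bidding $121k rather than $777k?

The deviation costs you only when the competing bid falls strictly between $121k and $777k; elsewhere both bids give the same outcome.
$542k: truthful payoff $235k, deviation payoff $0k → loss $235k.
$755k: truthful payoff $22k, deviation payoff $0k → loss $22k.
$160k: truthful payoff $617k, deviation payoff $0k → loss $617k.
$20k: outcomes coincide → loss $0k.
Total loss = $235k + $22k + $617k = $874k.

$874k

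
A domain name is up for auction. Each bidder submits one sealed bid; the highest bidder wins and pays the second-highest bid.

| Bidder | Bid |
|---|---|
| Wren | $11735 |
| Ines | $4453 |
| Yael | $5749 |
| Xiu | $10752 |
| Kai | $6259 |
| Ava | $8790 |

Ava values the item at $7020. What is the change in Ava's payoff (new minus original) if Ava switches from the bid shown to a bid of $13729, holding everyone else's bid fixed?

The highest bid among the other bidders is $11735; Ava's bid doesn't change that.
Original bid $8790: Ava is not highest (top rival bid is $11735); payoff $0.
Alternative bid $13729: Ava is highest, pays the top rival bid $11735; payoff $7020 − $11735 = −$4715.
Change in payoff = −$4715 − ($0) = −$4715.

−$4715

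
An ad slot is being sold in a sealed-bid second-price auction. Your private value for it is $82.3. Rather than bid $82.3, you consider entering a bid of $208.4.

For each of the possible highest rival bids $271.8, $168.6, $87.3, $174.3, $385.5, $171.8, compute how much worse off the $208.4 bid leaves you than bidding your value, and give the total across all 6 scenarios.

$272.8

The deviation costs you only when the competing bid falls strictly between $82.3 and $208.4; elsewhere both bids give the same outcome.
$271.8: outcomes coincide → loss $0.
$168.6: truthful payoff $0, deviation payoff −$86.3 → loss $86.3.
$87.3: truthful payoff $0, deviation payoff −$5 → loss $5.
$174.3: truthful payoff $0, deviation payoff −$92 → loss $92.
$385.5: outcomes coincide → loss $0.
$171.8: truthful payoff $0, deviation payoff −$89.5 → loss $89.5.
Total loss = $86.3 + $5 + $92 + $89.5 = $272.8.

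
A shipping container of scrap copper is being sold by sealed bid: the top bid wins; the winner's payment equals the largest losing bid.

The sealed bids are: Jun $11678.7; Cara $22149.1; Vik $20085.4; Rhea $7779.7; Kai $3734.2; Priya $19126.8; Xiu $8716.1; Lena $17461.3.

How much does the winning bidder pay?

Highest bid: Cara at $22149.1, so Cara wins.
Second-highest bid: Vik at $20085.4 — that is the price the winner pays.

$20085.4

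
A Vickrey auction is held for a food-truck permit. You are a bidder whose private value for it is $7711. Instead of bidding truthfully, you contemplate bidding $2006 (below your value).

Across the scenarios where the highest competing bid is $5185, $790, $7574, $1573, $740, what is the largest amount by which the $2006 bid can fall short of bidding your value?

$2526

$5185: truthful gives $2526, deviation gives $0 → loss $2526.
$790: same outcome either way → loss $0.
$7574: truthful gives $137, deviation gives $0 → loss $137.
$1573: same outcome either way → loss $0.
$740: same outcome either way → loss $0.
Maximum loss: $2526.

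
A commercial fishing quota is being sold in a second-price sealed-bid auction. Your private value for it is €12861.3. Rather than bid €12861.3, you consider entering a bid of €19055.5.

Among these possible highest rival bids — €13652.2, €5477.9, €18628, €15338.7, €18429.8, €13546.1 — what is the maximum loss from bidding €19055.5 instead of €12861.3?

€13652.2: truthful gives €0, deviation gives −€790.9 → loss €790.9.
€5477.9: same outcome either way → loss €0.
€18628: truthful gives €0, deviation gives −€5766.7 → loss €5766.7.
€15338.7: truthful gives €0, deviation gives −€2477.4 → loss €2477.4.
€18429.8: truthful gives €0, deviation gives −€5568.5 → loss €5568.5.
€13546.1: truthful gives €0, deviation gives −€684.8 → loss €684.8.
Maximum loss: €5766.7.

€5766.7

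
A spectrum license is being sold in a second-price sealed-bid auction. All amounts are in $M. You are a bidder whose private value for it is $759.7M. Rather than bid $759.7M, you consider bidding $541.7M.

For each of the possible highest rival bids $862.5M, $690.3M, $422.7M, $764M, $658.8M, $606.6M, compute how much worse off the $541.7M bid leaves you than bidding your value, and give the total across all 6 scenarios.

$323.4M

The deviation costs you only when the competing bid falls strictly between $541.7M and $759.7M; elsewhere both bids give the same outcome.
$862.5M: outcomes coincide → loss $0M.
$690.3M: truthful payoff $69.4M, deviation payoff $0M → loss $69.4M.
$422.7M: outcomes coincide → loss $0M.
$764M: outcomes coincide → loss $0M.
$658.8M: truthful payoff $100.9M, deviation payoff $0M → loss $100.9M.
$606.6M: truthful payoff $153.1M, deviation payoff $0M → loss $153.1M.
Total loss = $69.4M + $100.9M + $153.1M = $323.4M.
In a second-price auction your bid sets only whether you win, not what you pay, so bidding your true value is weakly dominant.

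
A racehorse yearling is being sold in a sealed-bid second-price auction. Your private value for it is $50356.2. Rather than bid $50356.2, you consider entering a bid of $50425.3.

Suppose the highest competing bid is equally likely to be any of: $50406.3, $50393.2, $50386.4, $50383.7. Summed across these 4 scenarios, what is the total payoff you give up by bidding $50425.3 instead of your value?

The deviation costs you only when the competing bid falls strictly between $50356.2 and $50425.3; elsewhere both bids give the same outcome.
$50406.3: truthful payoff $0, deviation payoff −$50.1 → loss $50.1.
$50393.2: truthful payoff $0, deviation payoff −$37 → loss $37.
$50386.4: truthful payoff $0, deviation payoff −$30.2 → loss $30.2.
$50383.7: truthful payoff $0, deviation payoff −$27.5 → loss $27.5.
Total loss = $50.1 + $37 + $30.2 + $27.5 = $144.8.

$144.8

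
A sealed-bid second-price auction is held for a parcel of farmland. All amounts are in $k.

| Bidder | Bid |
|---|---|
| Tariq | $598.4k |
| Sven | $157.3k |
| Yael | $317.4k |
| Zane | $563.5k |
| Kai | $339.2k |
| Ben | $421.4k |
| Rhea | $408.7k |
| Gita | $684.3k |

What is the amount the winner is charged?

$598.4k

Highest bid: Gita at $684.3k, so Gita wins.
Second-highest bid: Tariq at $598.4k — that is the price the winner pays.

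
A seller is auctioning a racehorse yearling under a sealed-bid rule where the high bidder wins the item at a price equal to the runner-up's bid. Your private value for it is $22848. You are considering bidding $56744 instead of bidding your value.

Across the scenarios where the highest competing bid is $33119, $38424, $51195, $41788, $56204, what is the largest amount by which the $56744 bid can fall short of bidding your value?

$33356

$33119: truthful gives $0, deviation gives −$10271 → loss $10271.
$38424: truthful gives $0, deviation gives −$15576 → loss $15576.
$51195: truthful gives $0, deviation gives −$28347 → loss $28347.
$41788: truthful gives $0, deviation gives −$18940 → loss $18940.
$56204: truthful gives $0, deviation gives −$33356 → loss $33356.
Maximum loss: $33356.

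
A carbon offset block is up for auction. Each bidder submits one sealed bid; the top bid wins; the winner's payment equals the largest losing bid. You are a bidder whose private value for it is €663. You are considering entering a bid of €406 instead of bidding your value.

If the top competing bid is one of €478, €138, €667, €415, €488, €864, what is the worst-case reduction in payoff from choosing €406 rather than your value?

€478: truthful gives €185, deviation gives €0 → loss €185.
€138: same outcome either way → loss €0.
€667: same outcome either way → loss €0.
€415: truthful gives €248, deviation gives €0 → loss €248.
€488: truthful gives €175, deviation gives €0 → loss €175.
€864: same outcome either way → loss €0.
Maximum loss: €248.

€248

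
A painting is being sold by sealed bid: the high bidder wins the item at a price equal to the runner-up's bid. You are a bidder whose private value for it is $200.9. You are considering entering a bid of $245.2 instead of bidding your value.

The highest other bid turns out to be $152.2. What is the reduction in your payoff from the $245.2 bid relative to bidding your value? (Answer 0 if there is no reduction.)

Bidding your value $200.9: you win (since $200.9 > $152.2) and pay $152.2. Payoff $48.7.
Bidding $245.2: you win and pay $152.2. Payoff $200.9 − $152.2 = $48.7.
Difference = $48.7 − $48.7 = $0; both bids lead to the same outcome because the competing bid is below both your value and your alternative bid.

$0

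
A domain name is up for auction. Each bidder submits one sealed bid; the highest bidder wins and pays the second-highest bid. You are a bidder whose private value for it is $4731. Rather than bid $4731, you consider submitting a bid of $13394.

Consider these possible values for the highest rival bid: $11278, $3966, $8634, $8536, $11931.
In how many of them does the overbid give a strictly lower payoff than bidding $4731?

The deviation hurts exactly when the highest competing bid lies strictly between $4731 and $13394 — overbidding then wins at a price above your value.
$11278: inside the interval → strictly worse (loss $6547).
$3966: below both → same outcome either way.
$8634: inside the interval → strictly worse (loss $3903).
$8536: inside the interval → strictly worse (loss $3805).
$11931: inside the interval → strictly worse (loss $7200).
Count: 4.

4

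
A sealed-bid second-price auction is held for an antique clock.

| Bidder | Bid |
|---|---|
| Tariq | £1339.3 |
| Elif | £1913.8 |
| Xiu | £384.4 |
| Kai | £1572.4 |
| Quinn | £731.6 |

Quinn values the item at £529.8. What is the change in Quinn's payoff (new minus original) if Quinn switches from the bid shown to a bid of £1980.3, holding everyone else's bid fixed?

−£1384

The highest bid among the other bidders is £1913.8; Quinn's bid doesn't change that.
Original bid £731.6: Quinn is not highest (top rival bid is £1913.8); payoff £0.
Alternative bid £1980.3: Quinn is highest, pays the top rival bid £1913.8; payoff £529.8 − £1913.8 = −£1384.
Change in payoff = −£1384 − (£0) = −£1384.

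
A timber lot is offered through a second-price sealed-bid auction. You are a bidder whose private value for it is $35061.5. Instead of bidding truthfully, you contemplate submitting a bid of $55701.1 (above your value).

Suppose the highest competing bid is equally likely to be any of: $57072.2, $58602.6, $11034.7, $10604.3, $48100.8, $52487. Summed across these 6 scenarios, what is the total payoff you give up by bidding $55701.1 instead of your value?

The deviation costs you only when the competing bid falls strictly between $35061.5 and $55701.1; elsewhere both bids give the same outcome.
$57072.2: outcomes coincide → loss $0.
$58602.6: outcomes coincide → loss $0.
$11034.7: outcomes coincide → loss $0.
$10604.3: outcomes coincide → loss $0.
$48100.8: truthful payoff $0, deviation payoff −$13039.3 → loss $13039.3.
$52487: truthful payoff $0, deviation payoff −$17425.5 → loss $17425.5.
Total loss = $13039.3 + $17425.5 = $30464.8.

$30464.8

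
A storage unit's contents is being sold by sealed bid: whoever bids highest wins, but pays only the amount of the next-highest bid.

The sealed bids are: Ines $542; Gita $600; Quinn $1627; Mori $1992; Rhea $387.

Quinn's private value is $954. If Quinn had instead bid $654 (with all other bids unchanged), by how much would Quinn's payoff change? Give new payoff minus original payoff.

$0

The highest bid among the other bidders is $1992; Quinn's bid doesn't change that.
Original bid $1627: Quinn is not highest (top rival bid is $1992); payoff $0.
Alternative bid $654: Quinn is not highest (top rival bid is $1992); payoff $0.
Change in payoff = $0 − ($0) = $0.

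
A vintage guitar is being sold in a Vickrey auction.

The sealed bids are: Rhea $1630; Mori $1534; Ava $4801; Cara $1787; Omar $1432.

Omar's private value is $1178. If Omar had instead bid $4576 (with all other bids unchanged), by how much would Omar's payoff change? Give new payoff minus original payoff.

The highest bid among the other bidders is $4801; Omar's bid doesn't change that.
Original bid $1432: Omar is not highest (top rival bid is $4801); payoff $0.
Alternative bid $4576: Omar is not highest (top rival bid is $4801); payoff $0.
Change in payoff = $0 − ($0) = $0.

$0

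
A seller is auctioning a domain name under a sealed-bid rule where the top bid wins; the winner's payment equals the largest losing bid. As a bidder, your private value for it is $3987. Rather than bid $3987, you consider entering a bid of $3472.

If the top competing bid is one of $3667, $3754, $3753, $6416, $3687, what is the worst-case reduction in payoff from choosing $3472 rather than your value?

$3667: truthful gives $320, deviation gives $0 → loss $320.
$3754: truthful gives $233, deviation gives $0 → loss $233.
$3753: truthful gives $234, deviation gives $0 → loss $234.
$6416: same outcome either way → loss $0.
$3687: truthful gives $300, deviation gives $0 → loss $300.
Maximum loss: $320.

$320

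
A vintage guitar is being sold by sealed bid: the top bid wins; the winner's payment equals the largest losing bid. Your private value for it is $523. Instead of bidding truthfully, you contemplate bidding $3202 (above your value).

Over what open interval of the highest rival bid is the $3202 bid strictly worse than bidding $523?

($523, $3202)

If the competing bid is below $523, both bids win at the same price — no difference.
If it is above $3202, both bids lose — no difference.
If it lies strictly between $523 and $3202, bidding your value loses (payoff 0) while bidding $3202 wins at a price above your value (payoff negative).
So the deviation strictly hurts on the open interval ($523, $3202).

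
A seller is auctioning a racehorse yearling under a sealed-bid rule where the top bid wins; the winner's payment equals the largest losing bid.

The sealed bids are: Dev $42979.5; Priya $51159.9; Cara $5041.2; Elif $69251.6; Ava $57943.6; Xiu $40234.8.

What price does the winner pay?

$57943.6

Highest bid: Elif at $69251.6, so Elif wins.
Second-highest bid: Ava at $57943.6 — that is the price the winner pays.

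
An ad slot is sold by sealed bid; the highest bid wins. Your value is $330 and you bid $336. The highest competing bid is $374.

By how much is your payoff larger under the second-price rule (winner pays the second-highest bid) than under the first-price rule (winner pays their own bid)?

$0

Your bid $336 is below $374, so you lose under either rule.
Payoff is $0 in both cases; difference = $0.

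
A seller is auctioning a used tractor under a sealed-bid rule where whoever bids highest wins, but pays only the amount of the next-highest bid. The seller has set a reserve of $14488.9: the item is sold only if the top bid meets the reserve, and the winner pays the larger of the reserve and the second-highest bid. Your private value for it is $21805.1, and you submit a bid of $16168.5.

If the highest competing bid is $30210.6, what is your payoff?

$0

Your bid $16168.5 is below the highest competing bid $30210.6, so you lose. Payoff $0.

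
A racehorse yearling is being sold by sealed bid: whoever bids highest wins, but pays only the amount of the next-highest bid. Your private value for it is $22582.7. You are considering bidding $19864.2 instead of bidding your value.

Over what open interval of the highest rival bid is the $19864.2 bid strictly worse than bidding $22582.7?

If the competing bid is below $19864.2, both bids win at the same price — no difference.
If it is above $22582.7, both bids lose — no difference.
If it lies strictly between $19864.2 and $22582.7, bidding your value wins at a price below your value (positive payoff) while bidding $19864.2 loses (payoff 0).
So the deviation strictly hurts on the open interval ($19864.2, $22582.7).

($19864.2, $22582.7)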